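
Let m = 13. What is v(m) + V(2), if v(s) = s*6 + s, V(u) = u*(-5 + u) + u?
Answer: 87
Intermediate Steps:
V(u) = u + u*(-5 + u)
v(s) = 7*s (v(s) = 6*s + s = 7*s)
v(m) + V(2) = 7*13 + 2*(-4 + 2) = 91 + 2*(-2) = 91 - 4 = 87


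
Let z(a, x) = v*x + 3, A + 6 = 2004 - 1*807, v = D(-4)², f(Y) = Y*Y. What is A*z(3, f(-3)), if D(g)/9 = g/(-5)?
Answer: 13981149/25 ≈ 5.5925e+5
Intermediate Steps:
D(g) = -9*g/5 (D(g) = 9*(g/(-5)) = 9*(g*(-⅕)) = 9*(-g/5) = -9*g/5)
f(Y) = Y²
v = 1296/25 (v = (-9/5*(-4))² = (36/5)² = 1296/25 ≈ 51.840)
A = 1191 (A = -6 + (2004 - 1*807) = -6 + (2004 - 807) = -6 + 1197 = 1191)
z(a, x) = 3 + 1296*x/25 (z(a, x) = 1296*x/25 + 3 = 3 + 1296*x/25)
A*z(3, f(-3)) = 1191*(3 + (1296/25)*(-3)²) = 1191*(3 + (1296/25)*9) = 1191*(3 + 11664/25) = 1191*(11739/25) = 13981149/25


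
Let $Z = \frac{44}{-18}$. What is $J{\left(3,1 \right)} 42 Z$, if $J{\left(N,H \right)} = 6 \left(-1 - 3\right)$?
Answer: $2464$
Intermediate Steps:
$J{\left(N,H \right)} = -24$ ($J{\left(N,H \right)} = 6 \left(-4\right) = -24$)
$Z = - \frac{22}{9}$ ($Z = 44 \left(- \frac{1}{18}\right) = - \frac{22}{9} \approx -2.4444$)
$J{\left(3,1 \right)} 42 Z = \left(-24\right) 42 \left(- \frac{22}{9}\right) = \left(-1008\right) \left(- \frac{22}{9}\right) = 2464$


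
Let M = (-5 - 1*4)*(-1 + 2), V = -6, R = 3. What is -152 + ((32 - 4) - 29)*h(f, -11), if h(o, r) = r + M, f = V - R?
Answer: -132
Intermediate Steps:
f = -9 (f = -6 - 1*3 = -6 - 3 = -9)
M = -9 (M = (-5 - 4)*1 = -9*1 = -9)
h(o, r) = -9 + r (h(o, r) = r - 9 = -9 + r)
-152 + ((32 - 4) - 29)*h(f, -11) = -152 + ((32 - 4) - 29)*(-9 - 11) = -152 + (28 - 29)*(-20) = -152 - 1*(-20) = -152 + 20 = -132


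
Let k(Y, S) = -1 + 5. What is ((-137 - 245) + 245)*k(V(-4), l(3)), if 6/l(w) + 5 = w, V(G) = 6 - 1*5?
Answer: -548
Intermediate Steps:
V(G) = 1 (V(G) = 6 - 5 = 1)
l(w) = 6/(-5 + w)
k(Y, S) = 4
((-137 - 245) + 245)*k(V(-4), l(3)) = ((-137 - 245) + 245)*4 = (-382 + 245)*4 = -137*4 = -548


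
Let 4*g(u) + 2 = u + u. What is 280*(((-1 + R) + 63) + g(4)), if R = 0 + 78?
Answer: 39620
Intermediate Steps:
g(u) = -1/2 + u/2 (g(u) = -1/2 + (u + u)/4 = -1/2 + (2*u)/4 = -1/2 + u/2)
R = 78
280*(((-1 + R) + 63) + g(4)) = 280*(((-1 + 78) + 63) + (-1/2 + (1/2)*4)) = 280*((77 + 63) + (-1/2 + 2)) = 280*(140 + 3/2) = 280*(283/2) = 39620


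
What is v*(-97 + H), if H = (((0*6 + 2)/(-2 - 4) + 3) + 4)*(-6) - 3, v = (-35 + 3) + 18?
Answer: 1960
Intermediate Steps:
v = -14 (v = -32 + 18 = -14)
H = -43 (H = (((0 + 2)/(-6) + 3) + 4)*(-6) - 3 = ((2*(-⅙) + 3) + 4)*(-6) - 3 = ((-⅓ + 3) + 4)*(-6) - 3 = (8/3 + 4)*(-6) - 3 = (20/3)*(-6) - 3 = -40 - 3 = -43)
v*(-97 + H) = -14*(-97 - 43) = -14*(-140) = 1960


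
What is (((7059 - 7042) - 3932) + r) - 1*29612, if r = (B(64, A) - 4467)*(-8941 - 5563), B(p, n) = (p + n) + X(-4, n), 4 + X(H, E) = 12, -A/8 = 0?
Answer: 63711553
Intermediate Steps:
A = 0 (A = -8*0 = 0)
X(H, E) = 8 (X(H, E) = -4 + 12 = 8)
B(p, n) = 8 + n + p (B(p, n) = (p + n) + 8 = (n + p) + 8 = 8 + n + p)
r = 63745080 (r = ((8 + 0 + 64) - 4467)*(-8941 - 5563) = (72 - 4467)*(-14504) = -4395*(-14504) = 63745080)
(((7059 - 7042) - 3932) + r) - 1*29612 = (((7059 - 7042) - 3932) + 63745080) - 1*29612 = ((17 - 3932) + 63745080) - 29612 = (-3915 + 63745080) - 29612 = 63741165 - 29612 = 63711553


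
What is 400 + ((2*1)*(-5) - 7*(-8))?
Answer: 446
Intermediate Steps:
400 + ((2*1)*(-5) - 7*(-8)) = 400 + (2*(-5) + 56) = 400 + (-10 + 56) = 400 + 46 = 446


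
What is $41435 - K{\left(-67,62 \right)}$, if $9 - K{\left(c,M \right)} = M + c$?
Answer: $41421$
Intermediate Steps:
$K{\left(c,M \right)} = 9 - M - c$ ($K{\left(c,M \right)} = 9 - \left(M + c\right) = 9 - M - c$)
$41435 - K{\left(-67,62 \right)} = 41435 - \left(9 - 62 - -67\right) = 41435 - \left(9 - 62 + 67\right) = 41435 - 14 = 41421$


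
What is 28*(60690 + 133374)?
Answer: 5433792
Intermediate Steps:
28*(60690 + 133374) = 28*194064 = 5433792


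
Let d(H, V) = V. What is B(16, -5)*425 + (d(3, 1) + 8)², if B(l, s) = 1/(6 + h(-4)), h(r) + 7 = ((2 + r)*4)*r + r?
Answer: 2612/27 ≈ 96.741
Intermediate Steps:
h(r) = -7 + r + r*(8 + 4*r) (h(r) = -7 + (((2 + r)*4)*r + r) = -7 + ((8 + 4*r)*r + r) = -7 + (r*(8 + 4*r) + r) = -7 + (r + r*(8 + 4*r)) = -7 + r + r*(8 + 4*r))
B(l, s) = 1/27 (B(l, s) = 1/(6 + (-7 + 4*(-4)² + 9*(-4))) = 1/(6 + (-7 + 4*16 - 36)) = 1/(6 + (-7 + 64 - 36)) = 1/(6 + 21) = 1/27)
B(16, -5)*425 + (d(3, 1) + 8)² = (1/27)*425 + (1 + 8)² = 425/27 + 9² = 425/27 + 81 = 2612/27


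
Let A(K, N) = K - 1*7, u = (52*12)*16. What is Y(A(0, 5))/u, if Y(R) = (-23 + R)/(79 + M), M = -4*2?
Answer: -5/118144 ≈ -4.2321e-5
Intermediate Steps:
u = 9984 (u = 624*16 = 9984)
M = -8
A(K, N) = -7 + K (A(K, N) = K - 7 = -7 + K)
Y(R) = -23/71 + R/71 (Y(R) = (-23 + R)/(79 - 8) = (-23 + R)/71 = (-23 + R)*(1/71) = -23/71 + R/71)
Y(A(0, 5))/u = (-23/71 + (-7 + 0)/71)/9984 = (-23/71 + (1/71)*(-7))*(1/9984) = (-23/71 - 7/71)*(1/9984) = -30/71*1/9984 = -5/118144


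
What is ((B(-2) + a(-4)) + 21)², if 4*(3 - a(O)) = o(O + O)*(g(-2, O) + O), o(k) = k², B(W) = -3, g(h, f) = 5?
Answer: 25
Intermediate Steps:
a(O) = 3 - O²*(5 + O) (a(O) = 3 - (O + O)²*(5 + O)/4 = 3 - (2*O)²*(5 + O)/4 = 3 - 4*O²*(5 + O)/4 = 3 - O²*(5 + O))
((B(-2) + a(-4)) + 21)² = ((-3 + (3 - 1*(-4)³ - 5*(-4)²)) + 21)² = ((-3 + (3 - 1*(-64) - 5*16)) + 21)² = ((-3 + (3 + 64 - 80)) + 21)² = ((-3 - 13) + 21)² = (-16 + 21)² = 5² = 25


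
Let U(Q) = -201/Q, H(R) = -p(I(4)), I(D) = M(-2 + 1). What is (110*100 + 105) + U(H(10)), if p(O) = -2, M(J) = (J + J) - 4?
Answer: 22009/2 ≈ 11005.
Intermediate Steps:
M(J) = -4 + 2*J (M(J) = 2*J - 4 = -4 + 2*J)
I(D) = -6 (I(D) = -4 + 2*(-2 + 1) = -4 + 2*(-1) = -4 - 2 = -6)
H(R) = 2 (H(R) = -1*(-2) = 2)
(110*100 + 105) + U(H(10)) = (110*100 + 105) - 201/2 = (11000 + 105) - 201*½ = 11105 - 201/2 = 22009/2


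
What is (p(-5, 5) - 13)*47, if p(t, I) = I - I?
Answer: -611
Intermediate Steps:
p(t, I) = 0
(p(-5, 5) - 13)*47 = (0 - 13)*47 = -13*47 = -611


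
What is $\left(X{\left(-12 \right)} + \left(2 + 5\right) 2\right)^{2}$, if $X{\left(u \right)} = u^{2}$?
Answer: $24964$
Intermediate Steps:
$\left(X{\left(-12 \right)} + \left(2 + 5\right) 2\right)^{2} = \left(\left(-12\right)^{2} + \left(2 + 5\right) 2\right)^{2} = \left(144 + 7 \cdot 2\right)^{2} = \left(144 + 14\right)^{2} = 158^{2} = 24964$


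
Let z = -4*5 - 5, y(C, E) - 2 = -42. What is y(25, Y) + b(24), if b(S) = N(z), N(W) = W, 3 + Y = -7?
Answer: -65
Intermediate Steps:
Y = -10 (Y = -3 - 7 = -10)
y(C, E) = -40 (y(C, E) = 2 - 42 = -40)
z = -25 (z = -20 - 5 = -25)
b(S) = -25
y(25, Y) + b(24) = -40 - 25 = -65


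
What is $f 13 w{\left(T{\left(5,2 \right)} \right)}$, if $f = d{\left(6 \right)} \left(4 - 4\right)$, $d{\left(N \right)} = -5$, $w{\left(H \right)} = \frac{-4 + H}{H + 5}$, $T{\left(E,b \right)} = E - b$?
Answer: $0$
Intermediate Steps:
$w{\left(H \right)} = \frac{-4 + H}{5 + H}$
$f = 0$ ($f = - 5 \left(4 - 4\right) = \left(-5\right) 0 = 0$)
$f 13 w{\left(T{\left(5,2 \right)} \right)} = 0 \cdot 13 \frac{-4 + \left(5 - 2\right)}{5 + \left(5 - 2\right)} = 0 \frac{-4 + \left(5 - 2\right)}{5 + \left(5 - 2\right)} = 0 \frac{-4 + 3}{5 + 3} = 0 \cdot \frac{1}{8} \left(-1\right) = 0 \left(- \frac{1}{8}\right) = 0$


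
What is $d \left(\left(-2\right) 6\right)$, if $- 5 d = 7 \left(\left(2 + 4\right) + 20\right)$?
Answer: $\frac{2184}{5} \approx 436.8$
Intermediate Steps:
$d = - \frac{182}{5}$ ($d = - \frac{7 \left(\left(2 + 4\right) + 20\right)}{5} = - \frac{7 \left(6 + 20\right)}{5} = - \frac{7 \cdot 26}{5} = \left(- \frac{1}{5}\right) 182 = - \frac{182}{5} \approx -36.4$)
$d \left(\left(-2\right) 6\right) = - \frac{182 \left(\left(-2\right) 6\right)}{5} = \left(- \frac{182}{5}\right) \left(-12\right) = \frac{2184}{5}$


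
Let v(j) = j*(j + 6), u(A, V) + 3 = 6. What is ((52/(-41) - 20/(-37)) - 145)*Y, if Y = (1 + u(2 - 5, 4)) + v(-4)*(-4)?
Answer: -7958484/1517 ≈ -5246.2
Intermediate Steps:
u(A, V) = 3 (u(A, V) = -3 + 6 = 3)
v(j) = j*(6 + j)
Y = 36 (Y = (1 + 3) - 4*(6 - 4)*(-4) = 4 - 4*2*(-4) = 4 - 8*(-4) = 4 + 32 = 36)
((52/(-41) - 20/(-37)) - 145)*Y = ((52/(-41) - 20/(-37)) - 145)*36 = ((52*(-1/41) - 20*(-1/37)) - 145)*36 = ((-52/41 + 20/37) - 145)*36 = (-1104/1517 - 145)*36 = -221069/1517*36 = -7958484/1517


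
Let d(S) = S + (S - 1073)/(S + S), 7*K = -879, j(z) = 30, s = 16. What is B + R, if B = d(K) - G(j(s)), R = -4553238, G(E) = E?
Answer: -28017001280/6153 ≈ -4.5534e+6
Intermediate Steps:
K = -879/7 (K = (⅐)*(-879) = -879/7 ≈ -125.57)
d(S) = S + (-1073 + S)/(2*S) (d(S) = S + (-1073 + S)/((2*S)) = S + (-1073 + S)*(1/(2*S)) = S + (-1073 + S)/(2*S))
B = -927866/6153 (B = (½ - 879/7 - 1073/(2*(-879/7))) - 1*30 = (½ - 879/7 - 1073/2*(-7/879)) - 30 = (½ - 879/7 + 7511/1758) - 30 = -743276/6153 - 30 = -927866/6153 ≈ -150.80)
B + R = -927866/6153 - 4553238 = -28017001280/6153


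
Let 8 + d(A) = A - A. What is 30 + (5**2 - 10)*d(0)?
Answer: -90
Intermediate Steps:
d(A) = -8 (d(A) = -8 + (A - A) = -8 + 0 = -8)
30 + (5**2 - 10)*d(0) = 30 + (5**2 - 10)*(-8) = 30 + (25 - 10)*(-8) = 30 + 15*(-8) = 30 - 120 = -90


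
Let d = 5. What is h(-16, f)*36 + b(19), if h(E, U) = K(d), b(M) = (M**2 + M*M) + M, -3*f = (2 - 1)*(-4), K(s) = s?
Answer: 921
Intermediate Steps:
f = 4/3 (f = -(2 - 1)*(-4)/3 = -(-4)/3 = -1/3*(-4) = 4/3 ≈ 1.3333)
b(M) = M + 2*M**2 (b(M) = (M**2 + M**2) + M = 2*M**2 + M = M + 2*M**2)
h(E, U) = 5
h(-16, f)*36 + b(19) = 5*36 + 19*(1 + 2*19) = 180 + 19*(1 + 38) = 180 + 19*39 = 180 + 741 = 921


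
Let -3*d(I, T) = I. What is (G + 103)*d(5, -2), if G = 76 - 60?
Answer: -595/3 ≈ -198.33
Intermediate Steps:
G = 16
d(I, T) = -I/3
(G + 103)*d(5, -2) = (16 + 103)*(-1/3*5) = 119*(-5/3) = -595/3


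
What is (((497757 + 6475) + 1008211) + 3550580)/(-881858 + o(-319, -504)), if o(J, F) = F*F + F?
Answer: -5063023/628346 ≈ -8.0577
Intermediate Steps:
o(J, F) = F + F² (o(J, F) = F² + F = F + F²)
(((497757 + 6475) + 1008211) + 3550580)/(-881858 + o(-319, -504)) = (((497757 + 6475) + 1008211) + 3550580)/(-881858 - 504*(1 - 504)) = ((504232 + 1008211) + 3550580)/(-881858 - 504*(-503)) = (1512443 + 3550580)/(-881858 + 253512) = 5063023/(-628346) = 5063023*(-1/628346) = -5063023/628346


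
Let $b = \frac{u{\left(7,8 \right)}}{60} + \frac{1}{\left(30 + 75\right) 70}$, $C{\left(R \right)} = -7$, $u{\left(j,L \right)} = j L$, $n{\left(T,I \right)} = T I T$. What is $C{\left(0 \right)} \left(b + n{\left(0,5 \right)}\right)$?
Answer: $- \frac{2287}{350} \approx -6.5343$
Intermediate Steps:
$n{\left(T,I \right)} = I T^{2}$ ($n{\left(T,I \right)} = I T T = I T^{2}$)
$u{\left(j,L \right)} = L j$
$b = \frac{2287}{2450}$ ($b = \frac{8 \cdot 7}{60} + \frac{1}{\left(30 + 75\right) 70} = 56 \cdot \frac{1}{60} + \frac{1}{105} \cdot \frac{1}{70} = \frac{14}{15} + \frac{1}{105} \cdot \frac{1}{70} = \frac{14}{15} + \frac{1}{7350} = \frac{2287}{2450} \approx 0.93347$)
$C{\left(0 \right)} \left(b + n{\left(0,5 \right)}\right) = - 7 \left(\frac{2287}{2450} + 5 \cdot 0^{2}\right) = - 7 \left(\frac{2287}{2450} + 5 \cdot 0\right) = - 7 \left(\frac{2287}{2450} + 0\right) = \left(-7\right) \frac{2287}{2450} = - \frac{2287}{350}$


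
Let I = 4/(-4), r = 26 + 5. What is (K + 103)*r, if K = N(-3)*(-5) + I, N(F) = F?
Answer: 3627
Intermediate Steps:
r = 31
I = -1 (I = 4*(-1/4) = -1)
K = 14 (K = -3*(-5) - 1 = 15 - 1 = 14)
(K + 103)*r = (14 + 103)*31 = 117*31 = 3627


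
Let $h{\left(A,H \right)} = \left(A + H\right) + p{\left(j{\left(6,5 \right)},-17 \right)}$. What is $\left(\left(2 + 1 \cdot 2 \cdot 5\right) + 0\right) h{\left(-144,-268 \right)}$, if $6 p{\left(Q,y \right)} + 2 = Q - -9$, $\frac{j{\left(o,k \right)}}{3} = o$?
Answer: $-4894$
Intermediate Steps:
$j{\left(o,k \right)} = 3 o$
$p{\left(Q,y \right)} = \frac{7}{6} + \frac{Q}{6}$ ($p{\left(Q,y \right)} = - \frac{1}{3} + \frac{Q - -9}{6} = - \frac{1}{3} + \frac{Q + 9}{6} = - \frac{1}{3} + \frac{9 + Q}{6} = - \frac{1}{3} + \left(\frac{3}{2} + \frac{Q}{6}\right) = \frac{7}{6} + \frac{Q}{6}$)
$h{\left(A,H \right)} = \frac{25}{6} + A + H$ ($h{\left(A,H \right)} = \left(A + H\right) + \left(\frac{7}{6} + \frac{3 \cdot 6}{6}\right) = \left(A + H\right) + \left(\frac{7}{6} + \frac{1}{6} \cdot 18\right) = \left(A + H\right) + \left(\frac{7}{6} + 3\right) = \left(A + H\right) + \frac{25}{6} = \frac{25}{6} + A + H$)
$\left(\left(2 + 1 \cdot 2 \cdot 5\right) + 0\right) h{\left(-144,-268 \right)} = \left(\left(2 + 1 \cdot 2 \cdot 5\right) + 0\right) \left(\frac{25}{6} - 144 - 268\right) = \left(\left(2 + 2 \cdot 5\right) + 0\right) \left(- \frac{2447}{6}\right) = \left(\left(2 + 10\right) + 0\right) \left(- \frac{2447}{6}\right) = \left(12 + 0\right) \left(- \frac{2447}{6}\right) = 12 \left(- \frac{2447}{6}\right) = -4894$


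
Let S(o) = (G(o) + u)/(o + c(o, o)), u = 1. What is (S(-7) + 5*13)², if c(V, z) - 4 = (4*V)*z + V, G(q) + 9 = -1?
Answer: 16216729/3844 ≈ 4218.7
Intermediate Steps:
G(q) = -10 (G(q) = -9 - 1 = -10)
c(V, z) = 4 + V + 4*V*z (c(V, z) = 4 + ((4*V)*z + V) = 4 + (4*V*z + V) = 4 + (V + 4*V*z) = 4 + V + 4*V*z)
S(o) = -9/(4 + 2*o + 4*o²) (S(o) = (-10 + 1)/(o + (4 + o + 4*o*o)) = -9/(o + (4 + o + 4*o²)) = -9/(4 + 2*o + 4*o²))
(S(-7) + 5*13)² = (-9/(4 + 2*(-7) + 4*(-7)²) + 5*13)² = (-9/(4 - 14 + 4*49) + 65)² = (-9/(4 - 14 + 196) + 65)² = (-9/186 + 65)² = (-9*1/186 + 65)² = (-3/62 + 65)² = (4027/62)² = 16216729/3844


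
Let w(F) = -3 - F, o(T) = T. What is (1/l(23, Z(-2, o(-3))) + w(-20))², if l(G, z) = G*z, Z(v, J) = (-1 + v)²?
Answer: 12390400/42849 ≈ 289.16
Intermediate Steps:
(1/l(23, Z(-2, o(-3))) + w(-20))² = (1/(23*(-1 - 2)²) + (-3 - 1*(-20)))² = (1/(23*(-3)²) + (-3 + 20))² = (1/(23*9) + 17)² = (1/207 + 17)² = (3520/207)² = 12390400/42849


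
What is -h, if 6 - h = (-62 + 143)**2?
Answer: 6555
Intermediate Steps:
h = -6555 (h = 6 - (-62 + 143)**2 = 6 - 1*81**2 = 6 - 1*6561 = 6 - 6561 = -6555)
-h = -1*(-6555) = 6555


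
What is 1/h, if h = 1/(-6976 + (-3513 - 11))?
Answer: -10500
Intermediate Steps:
h = -1/10500 (h = 1/(-6976 - 3524) = 1/(-10500) = -1/10500 ≈ -9.5238e-5)
1/h = 1/(-1/10500) = -10500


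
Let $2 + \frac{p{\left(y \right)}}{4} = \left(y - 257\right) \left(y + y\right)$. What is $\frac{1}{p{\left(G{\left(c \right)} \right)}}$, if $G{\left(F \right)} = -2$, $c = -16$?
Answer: $\frac{1}{4136} \approx 0.00024178$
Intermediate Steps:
$p{\left(y \right)} = -8 + 8 y \left(-257 + y\right)$ ($p{\left(y \right)} = -8 + 4 \left(y - 257\right) \left(y + y\right) = -8 + 4 \left(-257 + y\right) 2 y = -8 + 4 \cdot 2 y \left(-257 + y\right) = -8 + 8 y \left(-257 + y\right)$)
$\frac{1}{p{\left(G{\left(c \right)} \right)}} = \frac{1}{-8 - -4112 + 8 \left(-2\right)^{2}} = \frac{1}{-8 + 4112 + 8 \cdot 4} = \frac{1}{-8 + 4112 + 32} = \frac{1}{4136}$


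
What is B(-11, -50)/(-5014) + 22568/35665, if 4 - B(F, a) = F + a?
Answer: 15833961/25546330 ≈ 0.61981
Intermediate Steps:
B(F, a) = 4 - F - a (B(F, a) = 4 - (F + a) = 4 + (-F - a) = 4 - F - a)
B(-11, -50)/(-5014) + 22568/35665 = (4 - 1*(-11) - 1*(-50))/(-5014) + 22568/35665 = (4 + 11 + 50)*(-1/5014) + 22568*(1/35665) = 65*(-1/5014) + 3224/5095 = -65/5014 + 3224/5095 = 15833961/25546330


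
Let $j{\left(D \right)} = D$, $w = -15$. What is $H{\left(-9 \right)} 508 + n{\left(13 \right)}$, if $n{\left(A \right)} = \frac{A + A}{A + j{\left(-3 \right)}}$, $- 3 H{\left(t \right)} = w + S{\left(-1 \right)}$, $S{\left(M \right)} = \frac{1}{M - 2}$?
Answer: $\frac{116957}{45} \approx 2599.0$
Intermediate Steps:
$S{\left(M \right)} = \frac{1}{-2 + M}$
$H{\left(t \right)} = \frac{46}{9}$ ($H{\left(t \right)} = - \frac{-15 + \frac{1}{-2 - 1}}{3} = - \frac{-15 + \frac{1}{-3}}{3} = - \frac{-15 - \frac{1}{3}}{3} = \left(- \frac{1}{3}\right) \left(- \frac{46}{3}\right) = \frac{46}{9}$)
$n{\left(A \right)} = \frac{2 A}{-3 + A}$ ($n{\left(A \right)} = \frac{A + A}{A - 3} = \frac{2 A}{-3 + A}$)
$H{\left(-9 \right)} 508 + n{\left(13 \right)} = \frac{46}{9} \cdot 508 + 2 \cdot 13 \frac{1}{-3 + 13} = \frac{23368}{9} + 2 \cdot 13 \cdot \frac{1}{10} = \frac{23368}{9} + \frac{13}{5} = \frac{116957}{45}$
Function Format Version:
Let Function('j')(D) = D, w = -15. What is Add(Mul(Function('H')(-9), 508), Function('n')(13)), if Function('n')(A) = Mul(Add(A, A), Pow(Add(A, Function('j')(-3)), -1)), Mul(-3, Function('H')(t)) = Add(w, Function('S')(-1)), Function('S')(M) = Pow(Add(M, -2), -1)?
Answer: Rational(116957, 45) ≈ 2599.0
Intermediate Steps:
Function('S')(M) = Pow(Add(-2, M), -1)
Function('H')(t) = Rational(46, 9) (Function('H')(t) = Mul(Rational(-1, 3), Add(-15, Pow(Add(-2, -1), -1))) = Mul(Rational(-1, 3), Add(-15, Pow(-3, -1))) = Mul(Rational(-1, 3), Add(-15, Rational(-1, 3))) = Mul(Rational(-1, 3), Rational(-46, 3)) = Rational(46, 9))
Function('n')(A) = Mul(2, A, Pow(Add(-3, A), -1)) (Function('n')(A) = Mul(Add(A, A), Pow(Add(A, -3), -1)) = Mul(Mul(2, A), Pow(Add(-3, A), -1)) = Mul(2, A, Pow(Add(-3, A), -1)))
Add(Mul(Function('H')(-9), 508), Function('n')(13)) = Add(Mul(Rational(46, 9), 508), Mul(2, 13, Pow(Add(-3, 13), -1))) = Add(Rational(23368, 9), Mul(2, 13, Pow(10, -1))) = Add(Rational(23368, 9), Mul(2, 13, Rational(1, 10))) = Add(Rational(23368, 9), Rational(13, 5)) = Rational(116957, 45)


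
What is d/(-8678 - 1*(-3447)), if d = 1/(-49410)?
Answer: 1/258463710 ≈ 3.8690e-9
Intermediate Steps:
d = -1/49410 ≈ -2.0239e-5
d/(-8678 - 1*(-3447)) = -1/(49410*(-8678 - 1*(-3447))) = -1/(49410*(-8678 + 3447)) = -1/49410/(-5231) = -1/49410*(-1/5231) = 1/258463710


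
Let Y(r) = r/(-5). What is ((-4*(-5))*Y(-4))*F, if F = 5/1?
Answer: 80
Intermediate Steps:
Y(r) = -r/5 (Y(r) = r*(-1/5) = -r/5)
F = 5 (F = 5*1 = 5)
((-4*(-5))*Y(-4))*F = ((-4*(-5))*(-1/5*(-4)))*5 = (20*(4/5))*5 = 16*5 = 80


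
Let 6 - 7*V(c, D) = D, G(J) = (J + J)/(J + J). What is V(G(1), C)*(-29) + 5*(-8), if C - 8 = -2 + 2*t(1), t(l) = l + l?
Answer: -164/7 ≈ -23.429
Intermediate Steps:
t(l) = 2*l
G(J) = 1 (G(J) = (2*J)/((2*J)) = (2*J)*(1/(2*J)) = 1)
C = 10 (C = 8 + (-2 + 2*(2*1)) = 8 + (-2 + 2*2) = 8 + (-2 + 4) = 8 + 2 = 10)
V(c, D) = 6/7 - D/7
V(G(1), C)*(-29) + 5*(-8) = (6/7 - 1/7*10)*(-29) + 5*(-8) = (6/7 - 10/7)*(-29) - 40 = -4/7*(-29) - 40 = 116/7 - 40 = -164/7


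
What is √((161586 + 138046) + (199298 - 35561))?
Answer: √463369 ≈ 680.71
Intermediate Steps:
√((161586 + 138046) + (199298 - 35561)) = √(299632 + 163737) = √463369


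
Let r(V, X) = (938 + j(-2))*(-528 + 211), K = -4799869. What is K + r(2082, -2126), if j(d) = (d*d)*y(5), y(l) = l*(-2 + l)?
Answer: -5116235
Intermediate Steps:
j(d) = 15*d² (j(d) = (d*d)*(5*(-2 + 5)) = d²*(5*3) = d²*15 = 15*d²)
r(V, X) = -316366 (r(V, X) = (938 + 15*(-2)²)*(-528 + 211) = (938 + 15*4)*(-317) = (938 + 60)*(-317) = 998*(-317) = -316366)
K + r(2082, -2126) = -4799869 - 316366 = -5116235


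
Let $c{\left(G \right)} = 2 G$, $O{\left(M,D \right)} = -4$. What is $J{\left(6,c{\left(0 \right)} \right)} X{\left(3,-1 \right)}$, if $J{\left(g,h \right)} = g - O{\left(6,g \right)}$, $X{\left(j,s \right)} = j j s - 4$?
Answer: $-130$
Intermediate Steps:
$X{\left(j,s \right)} = -4 + s j^{2}$ ($X{\left(j,s \right)} = j^{2} s - 4 = s j^{2} - 4 = -4 + s j^{2}$)
$J{\left(g,h \right)} = 4 + g$ ($J{\left(g,h \right)} = g - -4 = g + 4 = 4 + g$)
$J{\left(6,c{\left(0 \right)} \right)} X{\left(3,-1 \right)} = \left(4 + 6\right) \left(-4 - 3^{2}\right) = 10 \left(-4 - 9\right) = 10 \left(-13\right) = -130$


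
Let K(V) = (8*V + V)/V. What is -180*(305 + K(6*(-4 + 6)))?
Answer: -56520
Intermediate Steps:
K(V) = 9 (K(V) = (9*V)/V = 9)
-180*(305 + K(6*(-4 + 6))) = -180*(305 + 9) = -180*314 = -56520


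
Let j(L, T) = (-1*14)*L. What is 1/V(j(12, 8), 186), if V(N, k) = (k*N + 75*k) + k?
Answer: -1/17112 ≈ -5.8439e-5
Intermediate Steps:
j(L, T) = -14*L
V(N, k) = 76*k + N*k (V(N, k) = (N*k + 75*k) + k = (75*k + N*k) + k = 76*k + N*k)
1/V(j(12, 8), 186) = 1/(186*(76 - 14*12)) = 1/(186*(76 - 168)) = 1/(186*(-92)) = 1/(-17112) = -1/17112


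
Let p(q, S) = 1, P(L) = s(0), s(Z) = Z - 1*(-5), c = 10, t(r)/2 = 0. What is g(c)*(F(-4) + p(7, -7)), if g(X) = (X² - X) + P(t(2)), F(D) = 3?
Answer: 380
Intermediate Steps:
t(r) = 0 (t(r) = 2*0 = 0)
s(Z) = 5 + Z (s(Z) = Z + 5 = 5 + Z)
P(L) = 5 (P(L) = 5 + 0 = 5)
g(X) = 5 + X² - X (g(X) = (X² - X) + 5 = 5 + X² - X)
g(c)*(F(-4) + p(7, -7)) = (5 + 10² - 1*10)*(3 + 1) = (5 + 100 - 10)*4 = 95*4 = 380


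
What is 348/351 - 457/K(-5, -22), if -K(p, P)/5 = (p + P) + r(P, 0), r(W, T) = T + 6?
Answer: -13763/4095 ≈ -3.3609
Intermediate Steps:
r(W, T) = 6 + T
K(p, P) = -30 - 5*P - 5*p (K(p, P) = -5*((p + P) + (6 + 0)) = -5*((P + p) + 6) = -5*(6 + P + p) = -30 - 5*P - 5*p)
348/351 - 457/K(-5, -22) = 348/351 - 457/(-30 - 5*(-22) - 5*(-5)) = 348*(1/351) - 457/(-30 + 110 + 25) = 116/117 - 457/105 = -13763/4095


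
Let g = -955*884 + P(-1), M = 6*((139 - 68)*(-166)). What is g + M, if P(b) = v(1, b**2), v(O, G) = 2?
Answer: -914934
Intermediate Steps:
P(b) = 2
M = -70716 (M = 6*(71*(-166)) = 6*(-11786) = -70716)
g = -844218 (g = -955*884 + 2 = -844220 + 2 = -844218)
g + M = -844218 - 70716 = -914934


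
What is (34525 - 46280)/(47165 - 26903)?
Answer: -11755/20262 ≈ -0.58015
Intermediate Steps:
(34525 - 46280)/(47165 - 26903) = -11755/20262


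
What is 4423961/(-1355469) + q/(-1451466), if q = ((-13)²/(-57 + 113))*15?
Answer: -39954695424019/12241706820336 ≈ -3.2638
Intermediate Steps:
q = 2535/56 (q = (169/56)*15 = 2535/56 ≈ 45.268)
4423961/(-1355469) + q/(-1451466) = 4423961/(-1355469) + (2535/56)/(-1451466) = 4423961*(-1/1355469) + (2535/56)*(-1/1451466) = -4423961/1355469 - 845/27094032 = -39954695424019/12241706820336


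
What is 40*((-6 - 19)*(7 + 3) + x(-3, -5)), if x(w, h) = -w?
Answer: -9880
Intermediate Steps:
40*((-6 - 19)*(7 + 3) + x(-3, -5)) = 40*((-6 - 19)*(7 + 3) - 1*(-3)) = 40*(-25*10 + 3) = 40*(-250 + 3) = 40*(-247) = -9880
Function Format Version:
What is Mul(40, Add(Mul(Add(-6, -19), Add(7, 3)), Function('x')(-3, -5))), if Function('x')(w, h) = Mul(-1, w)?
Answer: -9880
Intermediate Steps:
Mul(40, Add(Mul(Add(-6, -19), Add(7, 3)), Function('x')(-3, -5))) = Mul(40, Add(Mul(Add(-6, -19), Add(7, 3)), Mul(-1, -3))) = Mul(40, Add(Mul(-25, 10), 3)) = Mul(40, Add(-250, 3)) = Mul(40, -247) = -9880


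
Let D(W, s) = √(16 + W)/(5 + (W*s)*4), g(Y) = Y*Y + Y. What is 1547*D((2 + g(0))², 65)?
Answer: 3094*√5/1045 ≈ 6.6205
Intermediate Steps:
g(Y) = Y + Y² (g(Y) = Y² + Y = Y + Y²)
D(W, s) = √(16 + W)/(5 + 4*W*s)
1547*D((2 + g(0))², 65) = 1547*(√(16 + (2 + 0*(1 + 0))²)/(5 + 4*(2 + 0*(1 + 0))²*65)) = 1547*(√(16 + (2 + 0*1)²)/(5 + 4*(2 + 0*1)²*65)) = 1547*(√(16 + (2 + 0)²)/(5 + 4*(2 + 0)²*65)) = 1547*(√(16 + 2²)/(5 + 4*2²*65)) = 1547*(√(16 + 4)/(5 + 4*4*65)) = 1547*(√20/(5 + 1040)) = 1547*((2*√5)/1045) = 1547*(2*√5/1045) = 3094*√5/1045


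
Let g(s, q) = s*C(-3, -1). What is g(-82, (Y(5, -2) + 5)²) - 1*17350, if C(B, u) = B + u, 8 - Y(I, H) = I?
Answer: -17022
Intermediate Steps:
Y(I, H) = 8 - I
g(s, q) = -4*s (g(s, q) = s*(-3 - 1) = s*(-4) = -4*s)
g(-82, (Y(5, -2) + 5)²) - 1*17350 = -4*(-82) - 1*17350 = 328 - 17350 = -17022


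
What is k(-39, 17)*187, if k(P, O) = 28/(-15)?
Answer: -5236/15 ≈ -349.07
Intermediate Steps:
k(P, O) = -28/15 (k(P, O) = 28*(-1/15) = -28/15)
k(-39, 17)*187 = -28/15*187 = -5236/15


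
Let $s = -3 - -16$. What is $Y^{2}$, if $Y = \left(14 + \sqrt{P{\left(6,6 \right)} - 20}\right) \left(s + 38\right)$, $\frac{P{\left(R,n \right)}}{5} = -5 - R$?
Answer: $314721 + 364140 i \sqrt{3} \approx 3.1472 \cdot 10^{5} + 6.3071 \cdot 10^{5} i$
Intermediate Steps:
$s = 13$ ($s = -3 + 16 = 13$)
$P{\left(R,n \right)} = -25 - 5 R$ ($P{\left(R,n \right)} = 5 \left(-5 - R\right) = -25 - 5 R$)
$Y = 714 + 255 i \sqrt{3}$ ($Y = \left(14 + \sqrt{\left(-25 - 30\right) - 20}\right) \left(13 + 38\right) = \left(14 + \sqrt{\left(-25 - 30\right) - 20}\right) 51 = \left(14 + \sqrt{-55 - 20}\right) 51 = \left(14 + \sqrt{-75}\right) 51 = \left(14 + 5 i \sqrt{3}\right) 51 = 714 + 255 i \sqrt{3} \approx 714.0 + 441.67 i$)
$Y^{2} = \left(714 + 255 i \sqrt{3}\right)^{2}$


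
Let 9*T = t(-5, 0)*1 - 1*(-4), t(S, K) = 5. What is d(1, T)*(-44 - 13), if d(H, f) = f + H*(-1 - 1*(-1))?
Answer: -57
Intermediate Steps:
T = 1 (T = (5*1 - 1*(-4))/9 = (5 + 4)/9 = (⅑)*9 = 1)
d(H, f) = f (d(H, f) = f + H*(-1 + 1) = f + H*0 = f + 0 = f)
d(1, T)*(-44 - 13) = 1*(-44 - 13) = 1*(-57) = -57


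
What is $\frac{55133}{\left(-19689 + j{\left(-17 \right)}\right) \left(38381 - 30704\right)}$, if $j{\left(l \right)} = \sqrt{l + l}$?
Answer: $- \frac{361837879}{992013636045} - \frac{55133 i \sqrt{34}}{2976040908135} \approx -0.00036475 - 1.0802 \cdot 10^{-7} i$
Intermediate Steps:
$j{\left(l \right)} = \sqrt{2} \sqrt{l}$ ($j{\left(l \right)} = \sqrt{2 l} = \sqrt{2} \sqrt{l}$)
$\frac{55133}{\left(-19689 + j{\left(-17 \right)}\right) \left(38381 - 30704\right)} = \frac{55133}{\left(-19689 + \sqrt{2} \sqrt{-17}\right) \left(38381 - 30704\right)} = \frac{55133}{\left(-19689 + \sqrt{2} i \sqrt{17}\right) 7677} = \frac{55133}{\left(-19689 + i \sqrt{34}\right) 7677} = \frac{55133}{-151152453 + 7677 i \sqrt{34}}$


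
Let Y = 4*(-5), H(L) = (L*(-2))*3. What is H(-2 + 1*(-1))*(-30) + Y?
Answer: -560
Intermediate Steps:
H(L) = -6*L (H(L) = -2*L*3 = -6*L)
Y = -20
H(-2 + 1*(-1))*(-30) + Y = -6*(-2 + 1*(-1))*(-30) - 20 = -6*(-2 - 1)*(-30) - 20 = -6*(-3)*(-30) - 20 = 18*(-30) - 20 = -540 - 20 = -560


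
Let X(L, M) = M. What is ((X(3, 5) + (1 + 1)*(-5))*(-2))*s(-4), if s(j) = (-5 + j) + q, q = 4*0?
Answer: -90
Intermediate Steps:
q = 0
s(j) = -5 + j (s(j) = (-5 + j) + 0 = -5 + j)
((X(3, 5) + (1 + 1)*(-5))*(-2))*s(-4) = ((5 + (1 + 1)*(-5))*(-2))*(-5 - 4) = ((5 + 2*(-5))*(-2))*(-9) = ((5 - 10)*(-2))*(-9) = -5*(-2)*(-9) = 10*(-9) = -90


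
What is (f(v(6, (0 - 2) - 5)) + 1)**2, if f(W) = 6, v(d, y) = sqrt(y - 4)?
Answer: 49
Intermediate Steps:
v(d, y) = sqrt(-4 + y)
(f(v(6, (0 - 2) - 5)) + 1)**2 = (6 + 1)**2 = 7**2 = 49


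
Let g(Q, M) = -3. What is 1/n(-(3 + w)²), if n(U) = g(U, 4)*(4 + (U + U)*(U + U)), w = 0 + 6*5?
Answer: -1/14231064 ≈ -7.0269e-8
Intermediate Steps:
w = 30 (w = 0 + 30 = 30)
n(U) = -12 - 12*U² (n(U) = -3*(4 + (U + U)*(U + U)) = -3*(4 + (2*U)*(2*U)) = -3*(4 + 4*U²) = -12 - 12*U²)
1/n(-(3 + w)²) = 1/(-12 - 12*(3 + 30)⁴) = 1/(-12 - 12*(-1*33²)²) = 1/(-12 - 12*(-1*1089)²) = 1/(-12 - 12*(-1089)²) = 1/(-12 - 12*1185921) = 1/(-12 - 14231052) = 1/(-14231064) = -1/14231064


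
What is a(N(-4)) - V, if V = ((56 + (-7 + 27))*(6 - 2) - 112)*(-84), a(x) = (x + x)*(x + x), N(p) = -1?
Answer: 16132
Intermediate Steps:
a(x) = 4*x**2 (a(x) = (2*x)*(2*x) = 4*x**2)
V = -16128 (V = ((56 + 20)*4 - 112)*(-84) = (76*4 - 112)*(-84) = (304 - 112)*(-84) = 192*(-84) = -16128)
a(N(-4)) - V = 4*(-1)**2 - 1*(-16128) = 4*1 + 16128 = 4 + 16128 = 16132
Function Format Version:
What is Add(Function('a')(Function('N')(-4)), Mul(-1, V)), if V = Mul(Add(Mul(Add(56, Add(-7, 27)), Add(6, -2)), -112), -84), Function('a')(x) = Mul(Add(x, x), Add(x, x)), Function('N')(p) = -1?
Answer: 16132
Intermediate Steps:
Function('a')(x) = Mul(4, Pow(x, 2)) (Function('a')(x) = Mul(Mul(2, x), Mul(2, x)) = Mul(4, Pow(x, 2)))
V = -16128 (V = Mul(Add(Mul(Add(56, 20), 4), -112), -84) = Mul(Add(Mul(76, 4), -112), -84) = Mul(Add(304, -112), -84) = Mul(192, -84) = -16128)
Add(Function('a')(Function('N')(-4)), Mul(-1, V)) = Add(Mul(4, Pow(-1, 2)), Mul(-1, -16128)) = Add(Mul(4, 1), 16128) = Add(4, 16128) = 16132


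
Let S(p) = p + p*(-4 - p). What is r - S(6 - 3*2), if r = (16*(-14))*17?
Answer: -3808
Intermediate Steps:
r = -3808 (r = -224*17 = -3808)
r - S(6 - 3*2) = -3808 - (-1)*(6 - 3*2)*(3 + (6 - 3*2)) = -3808 - (-1)*(6 - 6)*(3 + (6 - 6)) = -3808 - (-1)*0*(3 + 0) = -3808 - (-1)*0*3 = -3808 - 1*0 = -3808 + 0 = -3808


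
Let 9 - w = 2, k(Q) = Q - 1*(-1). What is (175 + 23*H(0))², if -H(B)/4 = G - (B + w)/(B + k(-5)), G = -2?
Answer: 39204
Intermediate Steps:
k(Q) = 1 + Q (k(Q) = Q + 1 = 1 + Q)
w = 7 (w = 9 - 1*2 = 9 - 2 = 7)
H(B) = 8 + 4*(7 + B)/(-4 + B) (H(B) = -4*(-2 - (B + 7)/(B + (1 - 5))) = -4*(-2 - (7 + B)/(B - 4)) = -4*(-2 - (7 + B)/(-4 + B)) = 8 + 4*(7 + B)/(-4 + B))
(175 + 23*H(0))² = (175 + 23*(4*(-1 + 3*0)/(-4 + 0)))² = (175 + 23*(4*(-1 + 0)/(-4)))² = (175 + 23*(4*(-¼)*(-1)))² = (175 + 23*1)² = (175 + 23)² = 198² = 39204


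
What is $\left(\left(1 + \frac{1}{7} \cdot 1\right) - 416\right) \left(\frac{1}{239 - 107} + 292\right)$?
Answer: $- \frac{847990}{7} \approx -1.2114 \cdot 10^{5}$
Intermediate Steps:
$\left(\left(1 + \frac{1}{7} \cdot 1\right) - 416\right) \left(\frac{1}{239 - 107} + 292\right) = \left(\left(1 + \frac{1}{7} \cdot 1\right) - 416\right) \left(\frac{1}{132} + 292\right) = \left(\left(1 + \frac{1}{7}\right) - 416\right) \left(\frac{1}{132} + 292\right) = \left(\frac{8}{7} - 416\right) \frac{38545}{132} = \left(- \frac{2904}{7}\right) \frac{38545}{132} = - \frac{847990}{7}$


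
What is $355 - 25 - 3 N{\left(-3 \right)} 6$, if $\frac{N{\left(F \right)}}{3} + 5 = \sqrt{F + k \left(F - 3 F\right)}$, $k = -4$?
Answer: $-6395 + 4050 i \sqrt{3} \approx -6395.0 + 7014.8 i$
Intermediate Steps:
$N{\left(F \right)} = -15 + 9 \sqrt{F}$ ($N{\left(F \right)} = -15 + 3 \sqrt{F - 4 \left(F - 3 F\right)} = -15 + 3 \sqrt{F - 4 \left(- 2 F\right)} = -15 + 3 \sqrt{F + 8 F} = -15 + 3 \sqrt{9 F} = -15 + 3 \cdot 3 \sqrt{F} = -15 + 9 \sqrt{F}$)
$355 - 25 - 3 N{\left(-3 \right)} 6 = 355 - 25 - 3 \left(-15 + 9 \sqrt{-3}\right) 6 = 355 - 25 - 3 \left(-15 + 9 i \sqrt{3}\right) 6 = 355 - 25 \left(45 - 27 i \sqrt{3}\right) 6 = 355 - 25 \left(270 - 162 i \sqrt{3}\right) = 355 - \left(6750 - 4050 i \sqrt{3}\right) = -6395 + 4050 i \sqrt{3}$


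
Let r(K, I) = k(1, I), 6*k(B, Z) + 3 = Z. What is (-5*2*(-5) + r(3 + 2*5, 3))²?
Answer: 2500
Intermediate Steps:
k(B, Z) = -½ + Z/6
r(K, I) = -½ + I/6
(-5*2*(-5) + r(3 + 2*5, 3))² = (-5*2*(-5) + (-½ + (⅙)*3))² = (-10*(-5) + (-½ + ½))² = (50 + 0)² = 50² = 2500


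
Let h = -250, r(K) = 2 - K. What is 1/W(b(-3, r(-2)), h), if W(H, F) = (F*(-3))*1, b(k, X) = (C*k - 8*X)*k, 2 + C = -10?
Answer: 1/750 ≈ 0.0013333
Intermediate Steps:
C = -12 (C = -2 - 10 = -12)
b(k, X) = k*(-12*k - 8*X) (b(k, X) = (-12*k - 8*X)*k = k*(-12*k - 8*X))
W(H, F) = -3*F (W(H, F) = -3*F*1 = -3*F)
1/W(b(-3, r(-2)), h) = 1/(-3*(-250)) = 1/750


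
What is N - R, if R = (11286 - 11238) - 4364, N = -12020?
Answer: -7704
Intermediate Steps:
R = -4316 (R = 48 - 4364 = -4316)
N - R = -12020 - 1*(-4316) = -12020 + 4316 = -7704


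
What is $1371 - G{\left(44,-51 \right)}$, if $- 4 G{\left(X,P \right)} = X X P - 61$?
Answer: $- \frac{93313}{4} \approx -23328.0$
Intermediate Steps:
$G{\left(X,P \right)} = \frac{61}{4} - \frac{P X^{2}}{4}$ ($G{\left(X,P \right)} = - \frac{X X P - 61}{4} = - \frac{X^{2} P - 61}{4} = - \frac{P X^{2} - 61}{4} = - \frac{-61 + P X^{2}}{4} = \frac{61}{4} - \frac{P X^{2}}{4}$)
$1371 - G{\left(44,-51 \right)} = 1371 - \left(\frac{61}{4} - - \frac{51 \cdot 44^{2}}{4}\right) = 1371 - \left(\frac{61}{4} - \left(- \frac{51}{4}\right) 1936\right) = 1371 - \left(\frac{61}{4} + 24684\right) = 1371 - \frac{98797}{4} = - \frac{93313}{4}$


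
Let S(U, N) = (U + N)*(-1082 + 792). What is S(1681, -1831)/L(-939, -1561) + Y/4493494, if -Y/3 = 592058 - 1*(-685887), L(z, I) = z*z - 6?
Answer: -212325522535/264132070814 ≈ -0.80386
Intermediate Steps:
L(z, I) = -6 + z**2 (L(z, I) = z**2 - 6 = -6 + z**2)
Y = -3833835 (Y = -3*(592058 - 1*(-685887)) = -3*(592058 + 685887) = -3*1277945 = -3833835)
S(U, N) = -290*N - 290*U (S(U, N) = (N + U)*(-290) = -290*N - 290*U)
S(1681, -1831)/L(-939, -1561) + Y/4493494 = (-290*(-1831) - 290*1681)/(-6 + (-939)**2) - 3833835/4493494 = (530990 - 487490)/(-6 + 881721) - 3833835*1/4493494 = 43500/881715 - 3833835/4493494 = 43500*(1/881715) - 3833835/4493494 = 2900/58781 - 3833835/4493494 = -212325522535/264132070814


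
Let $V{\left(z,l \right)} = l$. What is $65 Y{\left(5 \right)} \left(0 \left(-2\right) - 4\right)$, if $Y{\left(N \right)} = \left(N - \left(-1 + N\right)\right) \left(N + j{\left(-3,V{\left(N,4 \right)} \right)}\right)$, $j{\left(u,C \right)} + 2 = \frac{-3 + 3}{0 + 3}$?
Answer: $-780$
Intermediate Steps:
$j{\left(u,C \right)} = -2$ ($j{\left(u,C \right)} = -2 + \frac{-3 + 3}{0 + 3} = -2 + \frac{0}{3} = -2 + 0 \cdot \frac{1}{3} = -2 + 0 = -2$)
$Y{\left(N \right)} = -2 + N$ ($Y{\left(N \right)} = \left(N - \left(-1 + N\right)\right) \left(N - 2\right) = 1 \left(-2 + N\right) = -2 + N$)
$65 Y{\left(5 \right)} \left(0 \left(-2\right) - 4\right) = 65 \left(-2 + 5\right) \left(0 \left(-2\right) - 4\right) = 65 \cdot 3 \left(0 - 4\right) = 195 \left(-4\right) = -780$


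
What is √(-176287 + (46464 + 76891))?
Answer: 2*I*√13233 ≈ 230.07*I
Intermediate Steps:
√(-176287 + (46464 + 76891)) = √(-176287 + 123355) = √(-52932) = 2*I*√13233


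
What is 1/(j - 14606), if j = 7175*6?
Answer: 1/28444 ≈ 3.5157e-5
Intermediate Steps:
j = 43050
1/(j - 14606) = 1/(43050 - 14606) = 1/28444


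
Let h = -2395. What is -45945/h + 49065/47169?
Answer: 152312692/7531317 ≈ 20.224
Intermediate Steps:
-45945/h + 49065/47169 = -45945/(-2395) + 49065/47169 = -45945*(-1/2395) + 49065*(1/47169) = 9189/479 + 16355/15723 = 152312692/7531317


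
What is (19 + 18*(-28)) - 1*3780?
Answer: -4265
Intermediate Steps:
(19 + 18*(-28)) - 1*3780 = (19 - 504) - 3780 = -485 - 3780 = -4265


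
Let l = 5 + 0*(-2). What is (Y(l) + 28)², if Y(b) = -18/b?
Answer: 14884/25 ≈ 595.36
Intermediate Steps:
l = 5 (l = 5 + 0 = 5)
(Y(l) + 28)² = (-18/5 + 28)² = (122/5)² = 14884/25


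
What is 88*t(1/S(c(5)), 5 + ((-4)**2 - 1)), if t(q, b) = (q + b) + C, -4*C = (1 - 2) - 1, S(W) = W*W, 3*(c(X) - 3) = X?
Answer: 88594/49 ≈ 1808.0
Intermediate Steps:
c(X) = 3 + X/3
S(W) = W**2
C = 1/2 (C = -((1 - 2) - 1)/4 = -(-1 - 1)/4 = -1/4*(-2) = 1/2 ≈ 0.50000)
t(q, b) = 1/2 + b + q (t(q, b) = (q + b) + 1/2 = (b + q) + 1/2 = 1/2 + b + q)
88*t(1/S(c(5)), 5 + ((-4)**2 - 1)) = 88*(1/2 + (5 + ((-4)**2 - 1)) + 1/((3 + (1/3)*5)**2)) = 88*(1/2 + (5 + (16 - 1)) + 1/((3 + 5/3)**2)) = 88*(1/2 + (5 + 15) + 1/((14/3)**2)) = 88*(1/2 + 20 + 1/(196/9)) = 88*(1/2 + 20 + 9/196) = 88*(4027/196) = 88594/49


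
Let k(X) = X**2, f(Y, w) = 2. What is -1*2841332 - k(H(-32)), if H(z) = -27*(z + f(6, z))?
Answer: -3497432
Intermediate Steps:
H(z) = -54 - 27*z (H(z) = -27*(z + 2) = -27*(2 + z) = -54 - 27*z)
-1*2841332 - k(H(-32)) = -1*2841332 - (-54 - 27*(-32))**2 = -2841332 - (-54 + 864)**2 = -2841332 - 1*810**2 = -2841332 - 1*656100 = -2841332 - 656100 = -3497432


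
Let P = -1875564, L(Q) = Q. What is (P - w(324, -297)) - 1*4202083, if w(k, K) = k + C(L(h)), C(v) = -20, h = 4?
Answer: -6077951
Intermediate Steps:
w(k, K) = -20 + k (w(k, K) = k - 20 = -20 + k)
(P - w(324, -297)) - 1*4202083 = (-1875564 - (-20 + 324)) - 1*4202083 = (-1875564 - 1*304) - 4202083 = (-1875564 - 304) - 4202083 = -1875868 - 4202083 = -6077951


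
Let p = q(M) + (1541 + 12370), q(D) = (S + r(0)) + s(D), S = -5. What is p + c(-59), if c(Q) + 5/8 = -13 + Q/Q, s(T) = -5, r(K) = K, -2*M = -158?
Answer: 111107/8 ≈ 13888.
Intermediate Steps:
M = 79 (M = -½*(-158) = 79)
c(Q) = -101/8 (c(Q) = -5/8 + (-13 + Q/Q) = -5/8 + (-13 + 1) = -5/8 - 12 = -101/8)
q(D) = -10 (q(D) = (-5 + 0) - 5 = -5 - 5 = -10)
p = 13901 (p = -10 + (1541 + 12370) = -10 + 13911 = 13901)
p + c(-59) = 13901 - 101/8 = 111107/8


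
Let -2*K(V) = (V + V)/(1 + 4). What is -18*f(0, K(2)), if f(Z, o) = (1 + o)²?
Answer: -162/25 ≈ -6.4800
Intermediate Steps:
K(V) = -V/5 (K(V) = -(V + V)/(2*(1 + 4)) = -2*V/(2*5) = -V/5)
-18*f(0, K(2)) = -18*(1 - ⅕*2)² = -18*(1 - ⅖)² = -18*(⅗)² = -18*9/25 = -162/25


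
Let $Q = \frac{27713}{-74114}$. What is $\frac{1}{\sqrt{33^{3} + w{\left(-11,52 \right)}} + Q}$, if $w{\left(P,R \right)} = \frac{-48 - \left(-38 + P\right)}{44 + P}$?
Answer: $\frac{67779402306}{6514107815884135} + \frac{5492884996 \sqrt{39135426}}{6514107815884135} \approx 0.0052855$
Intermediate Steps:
$w{\left(P,R \right)} = \frac{-10 - P}{44 + P}$
$Q = - \frac{27713}{74114}$ ($Q = 27713 \left(- \frac{1}{74114}\right) = - \frac{27713}{74114} \approx -0.37392$)
$\frac{1}{\sqrt{33^{3} + w{\left(-11,52 \right)}} + Q} = \frac{1}{\sqrt{33^{3} + \frac{-10 - -11}{44 - 11}} - \frac{27713}{74114}} = \frac{1}{\sqrt{35937 + \frac{-10 + 11}{33}} - \frac{27713}{74114}} = \frac{1}{\sqrt{35937 + \frac{1}{33} \cdot 1} - \frac{27713}{74114}} = \frac{1}{\sqrt{35937 + \frac{1}{33}} - \frac{27713}{74114}} = \frac{1}{\sqrt{\frac{1185922}{33}} - \frac{27713}{74114}} = \frac{1}{\frac{\sqrt{39135426}}{33} - \frac{27713}{74114}} = \frac{1}{- \frac{27713}{74114} + \frac{\sqrt{39135426}}{33}}$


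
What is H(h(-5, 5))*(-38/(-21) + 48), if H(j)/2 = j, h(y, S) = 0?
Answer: 0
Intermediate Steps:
H(j) = 2*j
H(h(-5, 5))*(-38/(-21) + 48) = (2*0)*(-38/(-21) + 48) = 0*(-38*(-1/21) + 48) = 0*(38/21 + 48) = 0*(1046/21) = 0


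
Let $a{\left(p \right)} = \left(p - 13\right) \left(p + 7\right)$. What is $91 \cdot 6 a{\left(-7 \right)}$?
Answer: $0$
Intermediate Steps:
$a{\left(p \right)} = \left(-13 + p\right) \left(7 + p\right)$
$91 \cdot 6 a{\left(-7 \right)} = 91 \cdot 6 \left(-91 + \left(-7\right)^{2} - -42\right) = 546 \left(-91 + 49 + 42\right) = 546 \cdot 0 = 0$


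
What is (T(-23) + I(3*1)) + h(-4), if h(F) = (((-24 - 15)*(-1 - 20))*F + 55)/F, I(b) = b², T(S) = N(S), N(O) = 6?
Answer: 3281/4 ≈ 820.25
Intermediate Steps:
T(S) = 6
h(F) = (55 + 819*F)/F (h(F) = ((-39*(-21))*F + 55)/F = (819*F + 55)/F = (55 + 819*F)/F)
(T(-23) + I(3*1)) + h(-4) = (6 + (3*1)²) + (819 + 55/(-4)) = (6 + 3²) + (819 + 55*(-¼)) = (6 + 9) + (819 - 55/4) = 15 + 3221/4 = 3281/4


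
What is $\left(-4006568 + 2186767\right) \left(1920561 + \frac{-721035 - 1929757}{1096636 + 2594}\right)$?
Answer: $- \frac{1920923353692664819}{549615} \approx -3.495 \cdot 10^{12}$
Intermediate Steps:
$\left(-4006568 + 2186767\right) \left(1920561 + \frac{-721035 - 1929757}{1096636 + 2594}\right) = - 1819801 \left(1920561 - \frac{2650792}{1099230}\right) = - 1819801 \left(1920561 - \frac{1325396}{549615}\right) = \left(-1819801\right) \frac{1055567808619}{549615} = - \frac{1920923353692664819}{549615}$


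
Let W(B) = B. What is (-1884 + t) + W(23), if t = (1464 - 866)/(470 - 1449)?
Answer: -1822517/979 ≈ -1861.6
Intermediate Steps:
t = -598/979 (t = 598/(-979) = 598*(-1/979) = -598/979 ≈ -0.61083)
(-1884 + t) + W(23) = (-1884 - 598/979) + 23 = -1845034/979 + 23 = -1822517/979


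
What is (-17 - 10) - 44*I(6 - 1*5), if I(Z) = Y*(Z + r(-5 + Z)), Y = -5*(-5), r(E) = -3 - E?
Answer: -2227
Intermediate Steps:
Y = 25
I(Z) = 50 (I(Z) = 25*(Z + (-3 - (-5 + Z))) = 25*(Z + (-3 + (5 - Z))) = 25*(Z + (2 - Z)) = 25*2 = 50)
(-17 - 10) - 44*I(6 - 1*5) = (-17 - 10) - 44*50 = -27 - 2200 = -2227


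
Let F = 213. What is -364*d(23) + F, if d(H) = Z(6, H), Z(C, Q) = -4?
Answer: 1669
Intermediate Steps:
d(H) = -4
-364*d(23) + F = -364*(-4) + 213 = 1456 + 213 = 1669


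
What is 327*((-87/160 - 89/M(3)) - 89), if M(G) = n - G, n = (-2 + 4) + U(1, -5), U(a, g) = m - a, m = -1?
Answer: -3132769/160 ≈ -19580.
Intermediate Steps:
U(a, g) = -1 - a
n = 0 (n = (-2 + 4) + (-1 - 1*1) = 2 + (-1 - 1) = 2 - 2 = 0)
M(G) = -G (M(G) = 0 - G = -G)
327*((-87/160 - 89/M(3)) - 89) = 327*((-87/160 - 89/((-1*3))) - 89) = 327*((-87*1/160 - 89/(-3)) - 89) = 327*((-87/160 - 89*(-⅓)) - 89) = 327*((-87/160 + 89/3) - 89) = 327*(13979/480 - 89) = 327*(-28741/480) = -3132769/160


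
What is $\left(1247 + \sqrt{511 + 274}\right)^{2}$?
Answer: $\left(1247 + \sqrt{785}\right)^{2} \approx 1.6257 \cdot 10^{6}$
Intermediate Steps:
$\left(1247 + \sqrt{511 + 274}\right)^{2} = \left(1247 + \sqrt{785}\right)^{2}$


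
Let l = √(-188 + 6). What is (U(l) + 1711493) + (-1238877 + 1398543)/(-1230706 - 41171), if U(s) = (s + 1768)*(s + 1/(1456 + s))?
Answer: 122487742885762/71575339 + 48056004*I*√182/27181 ≈ 1.7113e+6 + 23852.0*I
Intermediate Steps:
l = I*√182 (l = √(-182) = I*√182 ≈ 13.491*I)
U(s) = (1768 + s)*(s + 1/(1456 + s))
(U(l) + 1711493) + (-1238877 + 1398543)/(-1230706 - 41171) = ((1768 + (I*√182)³ + 3224*(I*√182)² + 2574209*(I*√182))/(1456 + I*√182) + 1711493) + (-1238877 + 1398543)/(-1230706 - 41171) = ((1768 - 182*I*√182 + 3224*(-182) + 2574209*I*√182)/(1456 + I*√182) + 1711493) + 159666/(-1271877) = ((1768 - 182*I*√182 - 586768 + 2574209*I*√182)/(1456 + I*√182) + 1711493) + 159666*(-1/1271877) = ((-585000 + 2574027*I*√182)/(1456 + I*√182) + 1711493) - 2314/18433 = (1711493 + (-585000 + 2574027*I*√182)/(1456 + I*√182)) - 2314/18433 = 31547948155/18433 + (-585000 + 2574027*I*√182)/(1456 + I*√182)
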